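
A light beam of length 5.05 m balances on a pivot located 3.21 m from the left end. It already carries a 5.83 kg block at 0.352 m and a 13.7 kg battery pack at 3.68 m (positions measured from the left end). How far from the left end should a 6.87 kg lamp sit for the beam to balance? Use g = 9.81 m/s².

Sum moments about the pivot (at 3.21 m from the left end) (the support reaction has zero arm there).
Block: 5.83 × 9.81 = 57.19 N down at 0.352 m → arm 2.858 m, τ = 57.19 × 2.858 = 163.4 N·m counterclockwise.
Battery pack: 13.7 × 9.81 = 134.4 N down at 3.68 m → arm 0.47 m, τ = 134.4 × 0.47 = 63.17 N·m clockwise.
Net moment of existing loads = 100.2 N·m counterclockwise.
The lamp weighs 6.87 × 9.81 = 67.39 N and must supply an equal clockwise moment, so its lever arm about the pivot is 100.2 / 67.39 = 1.49 m.
That puts it at 3.21 + 1.49 = 4.7 m from the left end.

x ≈ 4.7 m from the left end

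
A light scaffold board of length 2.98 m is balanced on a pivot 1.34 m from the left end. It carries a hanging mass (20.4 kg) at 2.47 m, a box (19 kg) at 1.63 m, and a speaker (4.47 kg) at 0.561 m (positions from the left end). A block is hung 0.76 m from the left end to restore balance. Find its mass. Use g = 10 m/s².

Take moments about the pivot (at 1.34 m from the left end).
Hanging mass: 20.4 × 10 = 204 N down at 2.47 m → arm 1.13 m, τ = 204 × 1.13 = 230.5 N·m clockwise.
Box: 19 × 10 = 190 N down at 1.63 m → arm 0.29 m, τ = 190 × 0.29 = 55.1 N·m clockwise.
Speaker: 4.47 × 10 = 44.7 N down at 0.561 m → arm 0.779 m, τ = 44.7 × 0.779 = 34.82 N·m counterclockwise.
Net moment of known loads = 250.8 N·m clockwise.
An unknown mass m at 0.76 m has arm 0.58 m; its moment is m·g·0.58 counterclockwise.
For rotational equilibrium, m × 10 × 0.58 = 250.8, so m = 250.8 / (10 × 0.58) = 43.2 kg.

m ≈ 43.2 kg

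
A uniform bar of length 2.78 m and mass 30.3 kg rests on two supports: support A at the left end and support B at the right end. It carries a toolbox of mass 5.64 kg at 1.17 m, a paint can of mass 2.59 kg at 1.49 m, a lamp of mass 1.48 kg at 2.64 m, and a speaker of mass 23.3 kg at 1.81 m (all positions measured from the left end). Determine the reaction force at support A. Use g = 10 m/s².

About support B:
Beam weight: 30.3 × 10 = 303 N down at 1.39 m → arm 1.39 m, τ = 303 × 1.39 = 421.2 N·m counterclockwise.
Toolbox: 5.64 × 10 = 56.4 N down at 1.17 m → arm 1.61 m, τ = 56.4 × 1.61 = 90.8 N·m counterclockwise.
Paint can: 2.59 × 10 = 25.9 N down at 1.49 m → arm 1.29 m, τ = 25.9 × 1.29 = 33.41 N·m counterclockwise.
Lamp: 1.48 × 10 = 14.8 N down at 2.64 m → arm 0.14 m, τ = 14.8 × 0.14 = 2.072 N·m counterclockwise.
Speaker: 23.3 × 10 = 233 N down at 1.81 m → arm 0.97 m, τ = 233 × 0.97 = 226 N·m counterclockwise.
Net load moment about support B = 773.5 N·m counterclockwise.
Reaction R at support A is upward at 0 m, arm 2.78 m → moment R × 2.78 clockwise.
Balancing moments: R × 2.78 = 773.5, giving R = 278 N.

R_A ≈ 278 N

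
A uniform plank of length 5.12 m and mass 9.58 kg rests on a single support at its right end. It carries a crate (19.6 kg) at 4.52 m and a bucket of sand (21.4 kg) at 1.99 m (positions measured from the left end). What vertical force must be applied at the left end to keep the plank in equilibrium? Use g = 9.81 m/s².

F ≈ 198 N

Sum moments about the right end (the unknown pivot reaction has zero arm there).
Beam weight: 9.58 × 9.81 = 93.98 N down at 2.56 m → arm 2.56 m, τ = 93.98 × 2.56 = 240.6 N·m counterclockwise.
Crate: 19.6 × 9.81 = 192.3 N down at 4.52 m → arm 0.6 m, τ = 192.3 × 0.6 = 115.4 N·m counterclockwise.
Bucket of sand: 21.4 × 9.81 = 209.9 N down at 1.99 m → arm 3.13 m, τ = 209.9 × 3.13 = 657 N·m counterclockwise.
Net moment of the loads = 1013 N·m counterclockwise.
The upward force F acts at the left end, arm 5.12 m, giving F × 5.12 clockwise.
Στ = 0 ⇒ F × 5.12 = 1013 ⇒ F = 1013 / 5.12 = 198 N.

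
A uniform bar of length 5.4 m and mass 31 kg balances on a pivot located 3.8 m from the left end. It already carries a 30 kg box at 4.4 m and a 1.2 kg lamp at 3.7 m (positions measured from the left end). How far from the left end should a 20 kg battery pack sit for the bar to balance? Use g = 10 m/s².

About the pivot (at 3.8 m from the left end):
Beam weight: 31 × 10 = 310 N down at 2.7 m → arm 1.1 m, τ = 310 × 1.1 = 341 N·m counterclockwise.
Box: 30 × 10 = 300 N down at 4.4 m → arm 0.6 m, τ = 300 × 0.6 = 180 N·m clockwise.
Lamp: 1.2 × 10 = 12 N down at 3.7 m → arm 0.1 m, τ = 12 × 0.1 = 1.2 N·m counterclockwise.
Net moment of existing loads = 162.2 N·m counterclockwise.
The battery pack weighs 20 × 10 = 200 N and must supply an equal clockwise moment, so its lever arm about the pivot is 162.2 / 200 = 0.811 m.
That puts it at 3.8 + 0.811 = 4.61 m from the left end.

x ≈ 4.61 m from the left end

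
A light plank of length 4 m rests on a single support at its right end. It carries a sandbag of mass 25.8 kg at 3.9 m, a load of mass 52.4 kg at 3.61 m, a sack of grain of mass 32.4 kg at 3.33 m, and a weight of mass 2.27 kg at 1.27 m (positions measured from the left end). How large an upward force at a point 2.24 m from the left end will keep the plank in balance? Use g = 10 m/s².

Choose the right end as the axis so the unknown pivot reaction has zero arm there.
Sandbag: 25.8 × 10 = 258 N down at 3.9 m → arm 0.1 m, τ = 258 × 0.1 = 25.8 N·m counterclockwise.
Load: 52.4 × 10 = 524 N down at 3.61 m → arm 0.39 m, τ = 524 × 0.39 = 204.4 N·m counterclockwise.
Sack of grain: 32.4 × 10 = 324 N down at 3.33 m → arm 0.67 m, τ = 324 × 0.67 = 217.1 N·m counterclockwise.
Weight: 2.27 × 10 = 22.7 N down at 1.27 m → arm 2.73 m, τ = 22.7 × 2.73 = 61.97 N·m counterclockwise.
Net moment of the loads = 509.3 N·m counterclockwise.
The upward force F acts at a point 2.24 m from the left end, arm 1.76 m, giving F × 1.76 clockwise.
Balancing moments: F × 1.76 = 509.3, giving F = 509.3 / 1.76 = 289 N.

F ≈ 289 N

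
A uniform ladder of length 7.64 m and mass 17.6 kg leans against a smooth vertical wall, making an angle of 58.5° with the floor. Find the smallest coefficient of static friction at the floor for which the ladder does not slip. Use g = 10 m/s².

Choose the foot of the ladder as the axis so the floor normal and friction both act there and drop out.
Ladder weight 17.6×10 = 176 N acts at 3.82 m along the ladder; its horizontal arm is 3.82·cos58.5° = 1.996 m → τ = 351.3 N·m clockwise.
Wall normal N acts horizontally at the top; its moment arm is the height L sinθ = 7.64·sin58.5° = 6.514 m, counterclockwise.
Setting net torque to zero: N × 6.514 = 351.3 → N = 53.93 N.
ΣFx = 0 ⇒ f = N_wall = 53.93 N. ΣFy = 0 ⇒ N_floor = 176 N.
μ_min = f / N_floor = 53.93 / 176 = 0.306.

μ_min ≈ 0.306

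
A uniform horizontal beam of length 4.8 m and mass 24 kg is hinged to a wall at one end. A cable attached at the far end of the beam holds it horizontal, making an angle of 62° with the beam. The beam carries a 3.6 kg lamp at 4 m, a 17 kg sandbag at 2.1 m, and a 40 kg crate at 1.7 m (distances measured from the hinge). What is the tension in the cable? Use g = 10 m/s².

Taking torques about the hinge:
Beam weight: 24 × 10 = 240 N down at 2.4 m → arm 2.4 m, τ = 240 × 2.4 = 576 N·m clockwise.
Lamp: 3.6 × 10 = 36 N down at 4 m → arm 4 m, τ = 36 × 4 = 144 N·m clockwise.
Sandbag: 17 × 10 = 170 N down at 2.1 m → arm 2.1 m, τ = 170 × 2.1 = 357 N·m clockwise.
Crate: 40 × 10 = 400 N down at 1.7 m → arm 1.7 m, τ = 400 × 1.7 = 680 N·m clockwise.
Total clockwise load moment = 1757 N·m.
The cable tension T acts at 4.8 m; only its component perpendicular to the beam, T sinθ, produces torque. sin 62° = 0.8829.
Setting net torque to zero: T × 4.8 × 0.8829 = 1757 → T = 1757 / 4.238 = 415 N.

T ≈ 415 N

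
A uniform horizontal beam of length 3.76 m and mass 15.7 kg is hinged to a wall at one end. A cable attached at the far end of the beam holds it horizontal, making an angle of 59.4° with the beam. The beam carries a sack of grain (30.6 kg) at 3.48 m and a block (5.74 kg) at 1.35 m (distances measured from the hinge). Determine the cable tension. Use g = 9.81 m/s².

T ≈ 436 N

Sum moments about the hinge (the unknown hinge reaction has zero arm there).
Beam weight: 15.7 × 9.81 = 154 N down at 1.88 m → arm 1.88 m, τ = 154 × 1.88 = 289.5 N·m clockwise.
Sack of grain: 30.6 × 9.81 = 300.2 N down at 3.48 m → arm 3.48 m, τ = 300.2 × 3.48 = 1045 N·m clockwise.
Block: 5.74 × 9.81 = 56.31 N down at 1.35 m → arm 1.35 m, τ = 56.31 × 1.35 = 76.02 N·m clockwise.
Total clockwise load moment = 1411 N·m.
The cable tension T acts at 3.76 m; only its component perpendicular to the beam, T sinθ, produces torque. sin 59.4° = 0.8607.
For rotational equilibrium, T × 3.76 × 0.8607 = 1411, so T = 1411 / 3.236 = 436 N.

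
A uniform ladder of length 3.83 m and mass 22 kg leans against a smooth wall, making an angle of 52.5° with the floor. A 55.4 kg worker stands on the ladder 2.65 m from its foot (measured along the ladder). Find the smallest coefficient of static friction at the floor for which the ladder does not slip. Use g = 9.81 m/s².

μ_min ≈ 0.489

About the foot of the ladder:
Ladder weight 22×9.81 = 215.8 N acts at 1.915 m along the ladder; its horizontal arm is 1.915·cos52.5° = 1.166 m → τ = 251.6 N·m clockwise.
Worker: 55.4×9.81 = 543.5 N at 2.65 m → arm 1.613 m → τ = 876.7 N·m clockwise.
Wall normal N acts horizontally at the top; its moment arm is the height L sinθ = 3.83·sin52.5° = 3.039 m, counterclockwise.
Στ = 0 ⇒ N × 3.039 = 1128 ⇒ N = 371.2 N.
ΣFx = 0 ⇒ f = N_wall = 371.2 N. ΣFy = 0 ⇒ N_floor = 759.3 N.
μ_min = f / N_floor = 371.2 / 759.3 = 0.489.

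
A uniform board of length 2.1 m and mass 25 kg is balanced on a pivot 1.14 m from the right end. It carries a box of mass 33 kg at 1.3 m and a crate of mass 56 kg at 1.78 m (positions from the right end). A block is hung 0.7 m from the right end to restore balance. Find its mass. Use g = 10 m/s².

m ≈ 88.3 kg

Taking torques about the pivot (at 1.14 m from the right end):
Beam weight: 25 × 10 = 250 N down at 1.05 m → arm 0.09 m, τ = 250 × 0.09 = 22.5 N·m clockwise.
Box: 33 × 10 = 330 N down at 1.3 m → arm 0.16 m, τ = 330 × 0.16 = 52.8 N·m counterclockwise.
Crate: 56 × 10 = 560 N down at 1.78 m → arm 0.64 m, τ = 560 × 0.64 = 358.4 N·m counterclockwise.
Net moment of known loads = 388.7 N·m counterclockwise.
An unknown mass m at 0.7 m has arm 0.44 m; its moment is m·g·0.44 clockwise.
Balancing moments: m × 10 × 0.44 = 388.7, giving m = 388.7 / (10 × 0.44) = 88.3 kg.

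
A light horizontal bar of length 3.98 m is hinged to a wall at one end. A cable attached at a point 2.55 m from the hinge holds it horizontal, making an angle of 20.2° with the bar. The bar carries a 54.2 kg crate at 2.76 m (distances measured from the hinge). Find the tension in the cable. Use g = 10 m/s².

Taking torques about the hinge:
Crate: 54.2 × 10 = 542 N down at 2.76 m → arm 2.76 m, τ = 542 × 2.76 = 1496 N·m clockwise.
Total clockwise load moment = 1496 N·m.
The cable tension T acts at 2.55 m; only its component perpendicular to the bar, T sinθ, produces torque. sin 20.2° = 0.3453.
Στ = 0 ⇒ T × 2.55 × 0.3453 = 1496 ⇒ T = 1496 / 0.8805 = 1700 N.

T ≈ 1700 N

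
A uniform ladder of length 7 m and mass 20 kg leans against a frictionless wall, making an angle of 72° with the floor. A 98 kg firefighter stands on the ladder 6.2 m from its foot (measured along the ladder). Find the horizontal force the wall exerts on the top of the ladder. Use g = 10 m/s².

Take moments about the foot of the ladder.
Ladder weight 20×10 = 200 N acts at 3.5 m along the ladder; its horizontal arm is 3.5·cos72° = 1.082 m → τ = 216.4 N·m clockwise.
Firefighter: 98×10 = 980 N at 6.2 m → arm 1.916 m → τ = 1878 N·m clockwise.
Wall normal N acts horizontally at the top; its moment arm is the height L sinθ = 7·sin72° = 6.657 m, counterclockwise.
Setting net torque to zero: N × 6.657 = 2094 → N = 315 N.

N_wall ≈ 315 N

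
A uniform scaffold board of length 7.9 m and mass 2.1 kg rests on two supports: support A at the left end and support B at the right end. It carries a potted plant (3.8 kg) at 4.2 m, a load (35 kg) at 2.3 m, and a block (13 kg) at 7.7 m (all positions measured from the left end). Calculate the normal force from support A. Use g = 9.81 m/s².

About support B:
Beam weight: 2.1 × 9.81 = 20.6 N down at 3.95 m → arm 3.95 m, τ = 20.6 × 3.95 = 81.37 N·m counterclockwise.
Potted plant: 3.8 × 9.81 = 37.28 N down at 4.2 m → arm 3.7 m, τ = 37.28 × 3.7 = 137.9 N·m counterclockwise.
Load: 35 × 9.81 = 343.4 N down at 2.3 m → arm 5.6 m, τ = 343.4 × 5.6 = 1923 N·m counterclockwise.
Block: 13 × 9.81 = 127.5 N down at 7.7 m → arm 0.2 m, τ = 127.5 × 0.2 = 25.5 N·m counterclockwise.
Net load moment about support B = 2168 N·m counterclockwise.
Reaction R at support A is upward at 0 m, arm 7.9 m → moment R × 7.9 clockwise.
Balancing moments: R × 7.9 = 2168, giving R = 274 N.

R_A ≈ 274 N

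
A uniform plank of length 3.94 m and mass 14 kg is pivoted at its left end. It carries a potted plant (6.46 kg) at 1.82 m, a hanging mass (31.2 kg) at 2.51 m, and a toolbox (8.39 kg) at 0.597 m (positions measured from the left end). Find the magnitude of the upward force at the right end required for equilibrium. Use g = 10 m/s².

F ≈ 311 N

Choose the left end as the axis so the unknown pivot reaction has zero arm there.
Beam weight: 14 × 10 = 140 N down at 1.97 m → arm 1.97 m, τ = 140 × 1.97 = 275.8 N·m clockwise.
Potted plant: 6.46 × 10 = 64.6 N down at 1.82 m → arm 1.82 m, τ = 64.6 × 1.82 = 117.6 N·m clockwise.
Hanging mass: 31.2 × 10 = 312 N down at 2.51 m → arm 2.51 m, τ = 312 × 2.51 = 783.1 N·m clockwise.
Toolbox: 8.39 × 10 = 83.9 N down at 0.597 m → arm 0.597 m, τ = 83.9 × 0.597 = 50.09 N·m clockwise.
Net moment of the loads = 1227 N·m clockwise.
The upward force F acts at the right end, arm 3.94 m, giving F × 3.94 counterclockwise.
For rotational equilibrium, F × 3.94 = 1227, so F = 1227 / 3.94 = 311 N.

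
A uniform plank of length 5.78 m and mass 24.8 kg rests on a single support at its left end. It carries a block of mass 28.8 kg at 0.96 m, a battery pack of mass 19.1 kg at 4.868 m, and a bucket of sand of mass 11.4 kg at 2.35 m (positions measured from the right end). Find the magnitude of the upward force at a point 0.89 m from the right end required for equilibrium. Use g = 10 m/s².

Taking torques about the left end:
Beam weight: 24.8 × 10 = 248 N down at 2.89 m → arm 2.89 m, τ = 248 × 2.89 = 716.7 N·m clockwise.
Block: 28.8 × 10 = 288 N down at 0.96 m → arm 4.82 m, τ = 288 × 4.82 = 1388 N·m clockwise.
Battery pack: 19.1 × 10 = 191 N down at 4.868 m → arm 0.912 m, τ = 191 × 0.912 = 174.2 N·m clockwise.
Bucket of sand: 11.4 × 10 = 114 N down at 2.35 m → arm 3.43 m, τ = 114 × 3.43 = 391 N·m clockwise.
Net moment of the loads = 2670 N·m clockwise.
The upward force F acts at a point 0.89 m from the right end, arm 4.89 m, giving F × 4.89 counterclockwise.
For rotational equilibrium, F × 4.89 = 2670, so F = 2670 / 4.89 = 546 N.

F ≈ 546 N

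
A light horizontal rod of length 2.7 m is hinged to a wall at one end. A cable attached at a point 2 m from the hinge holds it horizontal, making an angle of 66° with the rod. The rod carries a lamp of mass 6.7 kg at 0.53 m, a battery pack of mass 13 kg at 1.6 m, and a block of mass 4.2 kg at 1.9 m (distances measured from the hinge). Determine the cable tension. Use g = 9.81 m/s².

T ≈ 174 N

Take moments about the hinge.
Lamp: 6.7 × 9.81 = 65.73 N down at 0.53 m → arm 0.53 m, τ = 65.73 × 0.53 = 34.84 N·m clockwise.
Battery pack: 13 × 9.81 = 127.5 N down at 1.6 m → arm 1.6 m, τ = 127.5 × 1.6 = 204 N·m clockwise.
Block: 4.2 × 9.81 = 41.2 N down at 1.9 m → arm 1.9 m, τ = 41.2 × 1.9 = 78.28 N·m clockwise.
Total clockwise load moment = 317.1 N·m.
The cable tension T acts at 2 m; only its component perpendicular to the rod, T sinθ, produces torque. sin 66° = 0.9135.
Balancing moments: T × 2 × 0.9135 = 317.1, giving T = 317.1 / 1.827 = 174 N.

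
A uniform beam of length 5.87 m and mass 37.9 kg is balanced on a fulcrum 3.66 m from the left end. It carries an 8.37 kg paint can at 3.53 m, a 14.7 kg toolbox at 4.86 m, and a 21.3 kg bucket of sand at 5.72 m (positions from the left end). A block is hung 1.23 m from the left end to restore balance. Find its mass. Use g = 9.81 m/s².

m ≈ 13.6 kg

Taking torques about the fulcrum (at 3.66 m from the left end):
Beam weight: 37.9 × 9.81 = 371.8 N down at 2.935 m → arm 0.725 m, τ = 371.8 × 0.725 = 269.6 N·m counterclockwise.
Paint can: 8.37 × 9.81 = 82.11 N down at 3.53 m → arm 0.13 m, τ = 82.11 × 0.13 = 10.67 N·m counterclockwise.
Toolbox: 14.7 × 9.81 = 144.2 N down at 4.86 m → arm 1.2 m, τ = 144.2 × 1.2 = 173 N·m clockwise.
Bucket of sand: 21.3 × 9.81 = 209 N down at 5.72 m → arm 2.06 m, τ = 209 × 2.06 = 430.5 N·m clockwise.
Net moment of known loads = 323.2 N·m clockwise.
An unknown mass m at 1.23 m has arm 2.43 m; its moment is m·g·2.43 counterclockwise.
For rotational equilibrium, m × 9.81 × 2.43 = 323.2, so m = 323.2 / (9.81 × 2.43) = 13.6 kg.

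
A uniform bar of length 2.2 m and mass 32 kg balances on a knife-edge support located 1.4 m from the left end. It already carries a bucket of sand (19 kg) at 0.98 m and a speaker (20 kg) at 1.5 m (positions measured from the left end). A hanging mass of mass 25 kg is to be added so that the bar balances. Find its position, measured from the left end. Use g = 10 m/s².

Taking torques about the knife-edge support (at 1.4 m from the left end):
Beam weight: 32 × 10 = 320 N down at 1.1 m → arm 0.3 m, τ = 320 × 0.3 = 96 N·m counterclockwise.
Bucket of sand: 19 × 10 = 190 N down at 0.98 m → arm 0.42 m, τ = 190 × 0.42 = 79.8 N·m counterclockwise.
Speaker: 20 × 10 = 200 N down at 1.5 m → arm 0.1 m, τ = 200 × 0.1 = 20 N·m clockwise.
Net moment of existing loads = 155.8 N·m counterclockwise.
The hanging mass weighs 25 × 10 = 250 N and must supply an equal clockwise moment, so its lever arm about the knife-edge support is 155.8 / 250 = 0.623 m.
That puts it at 1.4 + 0.623 = 2.02 m from the left end.

x ≈ 2.02 m from the left end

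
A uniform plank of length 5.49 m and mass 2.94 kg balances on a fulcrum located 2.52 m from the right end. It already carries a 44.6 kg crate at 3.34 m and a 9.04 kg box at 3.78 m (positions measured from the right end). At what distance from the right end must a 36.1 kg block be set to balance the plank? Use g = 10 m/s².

x ≈ 1.17 m from the right end

Taking torques about the fulcrum (at 2.52 m from the right end):
Beam weight: 2.94 × 10 = 29.4 N down at 2.745 m → arm 0.225 m, τ = 29.4 × 0.225 = 6.615 N·m counterclockwise.
Crate: 44.6 × 10 = 446 N down at 3.34 m → arm 0.82 m, τ = 446 × 0.82 = 365.7 N·m counterclockwise.
Box: 9.04 × 10 = 90.4 N down at 3.78 m → arm 1.26 m, τ = 90.4 × 1.26 = 113.9 N·m counterclockwise.
Net moment of existing loads = 486.2 N·m counterclockwise.
The block weighs 36.1 × 10 = 361 N and must supply an equal clockwise moment, so its lever arm about the fulcrum is 486.2 / 361 = 1.35 m.
That puts it at 2.52 − 1.35 = 1.17 m from the right end.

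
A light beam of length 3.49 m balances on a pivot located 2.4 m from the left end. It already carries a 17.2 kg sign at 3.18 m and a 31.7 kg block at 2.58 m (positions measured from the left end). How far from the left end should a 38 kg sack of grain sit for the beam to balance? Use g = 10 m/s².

x ≈ 1.9 m from the left end

Sum moments about the pivot (at 2.4 m from the left end) (the support reaction has zero arm there).
Sign: 17.2 × 10 = 172 N down at 3.18 m → arm 0.78 m, τ = 172 × 0.78 = 134.2 N·m clockwise.
Block: 31.7 × 10 = 317 N down at 2.58 m → arm 0.18 m, τ = 317 × 0.18 = 57.06 N·m clockwise.
Net moment of existing loads = 191.3 N·m clockwise.
The sack of grain weighs 38 × 10 = 380 N and must supply an equal counterclockwise moment, so its lever arm about the pivot is 191.3 / 380 = 0.503 m.
That puts it at 2.4 − 0.503 = 1.9 m from the left end.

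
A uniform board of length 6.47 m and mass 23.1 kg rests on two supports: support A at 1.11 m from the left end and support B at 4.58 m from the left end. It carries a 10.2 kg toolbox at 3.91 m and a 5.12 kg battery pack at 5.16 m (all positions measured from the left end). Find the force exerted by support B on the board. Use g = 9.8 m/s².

Choose support A as the axis so its reaction then has zero moment arm.
Beam weight: 23.1 × 9.8 = 226.4 N down at 3.235 m → arm 2.125 m, τ = 226.4 × 2.125 = 481.1 N·m clockwise.
Toolbox: 10.2 × 9.8 = 99.96 N down at 3.91 m → arm 2.8 m, τ = 99.96 × 2.8 = 279.9 N·m clockwise.
Battery pack: 5.12 × 9.8 = 50.18 N down at 5.16 m → arm 4.05 m, τ = 50.18 × 4.05 = 203.2 N·m clockwise.
Net load moment about support A = 964.2 N·m clockwise.
Reaction R at support B is upward at 4.58 m, arm 3.47 m → moment R × 3.47 counterclockwise.
Setting net torque to zero: R × 3.47 = 964.2 → R = 278 N.

R_B ≈ 278 N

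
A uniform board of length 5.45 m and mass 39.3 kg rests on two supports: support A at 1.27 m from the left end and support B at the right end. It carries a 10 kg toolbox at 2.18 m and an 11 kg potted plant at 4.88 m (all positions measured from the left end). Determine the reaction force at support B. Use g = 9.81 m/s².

R_B ≈ 249 N

Sum moments about support A (its reaction then has zero moment arm).
Beam weight: 39.3 × 9.81 = 385.5 N down at 2.725 m → arm 1.455 m, τ = 385.5 × 1.455 = 560.9 N·m clockwise.
Toolbox: 10 × 9.81 = 98.1 N down at 2.18 m → arm 0.91 m, τ = 98.1 × 0.91 = 89.27 N·m clockwise.
Potted plant: 11 × 9.81 = 107.9 N down at 4.88 m → arm 3.61 m, τ = 107.9 × 3.61 = 389.5 N·m clockwise.
Net load moment about support A = 1040 N·m clockwise.
Reaction R at support B is upward at 5.45 m, arm 4.18 m → moment R × 4.18 counterclockwise.
Στ = 0 ⇒ R × 4.18 = 1040 ⇒ R = 249 N.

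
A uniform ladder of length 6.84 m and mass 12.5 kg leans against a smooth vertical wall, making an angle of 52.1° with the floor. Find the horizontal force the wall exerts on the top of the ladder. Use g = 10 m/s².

Sum moments about the foot of the ladder (the floor normal and friction both act there and drop out).
Ladder weight 12.5×10 = 125 N acts at 3.42 m along the ladder; its horizontal arm is 3.42·cos52.1° = 2.101 m → τ = 262.6 N·m clockwise.
Wall normal N acts horizontally at the top; its moment arm is the height L sinθ = 6.84·sin52.1° = 5.397 m, counterclockwise.
Balancing moments: N × 5.397 = 262.6, giving N = 48.7 N.

N_wall ≈ 48.7 N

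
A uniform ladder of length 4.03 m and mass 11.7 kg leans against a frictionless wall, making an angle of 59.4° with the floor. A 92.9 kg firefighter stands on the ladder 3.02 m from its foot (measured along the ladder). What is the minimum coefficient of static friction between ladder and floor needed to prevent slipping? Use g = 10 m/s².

Sum moments about the foot of the ladder (the floor normal and friction both act there and drop out).
Ladder weight 11.7×10 = 117 N acts at 2.015 m along the ladder; its horizontal arm is 2.015·cos59.4° = 1.026 m → τ = 120 N·m clockwise.
Firefighter: 92.9×10 = 929 N at 3.02 m → arm 1.537 m → τ = 1428 N·m clockwise.
Wall normal N acts horizontally at the top; its moment arm is the height L sinθ = 4.03·sin59.4° = 3.469 m, counterclockwise.
Balancing moments: N × 3.469 = 1548, giving N = 446.2 N.
ΣFx = 0 ⇒ f = N_wall = 446.2 N. ΣFy = 0 ⇒ N_floor = 1046 N.
μ_min = f / N_floor = 446.2 / 1046 = 0.427.

μ_min ≈ 0.427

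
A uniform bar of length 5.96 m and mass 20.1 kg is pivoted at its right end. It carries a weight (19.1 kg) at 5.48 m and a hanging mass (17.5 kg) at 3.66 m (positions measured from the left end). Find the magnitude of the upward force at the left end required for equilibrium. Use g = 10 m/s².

F ≈ 183 N

Taking torques about the right end:
Beam weight: 20.1 × 10 = 201 N down at 2.98 m → arm 2.98 m, τ = 201 × 2.98 = 599 N·m counterclockwise.
Weight: 19.1 × 10 = 191 N down at 5.48 m → arm 0.48 m, τ = 191 × 0.48 = 91.68 N·m counterclockwise.
Hanging mass: 17.5 × 10 = 175 N down at 3.66 m → arm 2.3 m, τ = 175 × 2.3 = 402.5 N·m counterclockwise.
Net moment of the loads = 1093 N·m counterclockwise.
The upward force F acts at the left end, arm 5.96 m, giving F × 5.96 clockwise.
Στ = 0 ⇒ F × 5.96 = 1093 ⇒ F = 1093 / 5.96 = 183 N.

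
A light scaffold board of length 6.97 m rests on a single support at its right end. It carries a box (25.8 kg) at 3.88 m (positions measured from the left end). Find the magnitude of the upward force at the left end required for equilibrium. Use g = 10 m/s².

F ≈ 114 N

Choose the right end as the axis so the unknown pivot reaction has zero arm there.
Box: 25.8 × 10 = 258 N down at 3.88 m → arm 3.09 m, τ = 258 × 3.09 = 797.2 N·m counterclockwise.
Net moment of the loads = 797.2 N·m counterclockwise.
The upward force F acts at the left end, arm 6.97 m, giving F × 6.97 clockwise.
Στ = 0 ⇒ F × 6.97 = 797.2 ⇒ F = 797.2 / 6.97 = 114 N.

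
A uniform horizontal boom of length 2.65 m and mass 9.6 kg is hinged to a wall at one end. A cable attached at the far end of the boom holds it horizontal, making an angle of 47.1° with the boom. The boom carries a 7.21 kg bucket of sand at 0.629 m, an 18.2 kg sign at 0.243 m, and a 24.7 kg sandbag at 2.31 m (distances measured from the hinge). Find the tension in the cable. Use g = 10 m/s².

Taking torques about the hinge:
Beam weight: 9.6 × 10 = 96 N down at 1.325 m → arm 1.325 m, τ = 96 × 1.325 = 127.2 N·m clockwise.
Bucket of sand: 7.21 × 10 = 72.1 N down at 0.629 m → arm 0.629 m, τ = 72.1 × 0.629 = 45.35 N·m clockwise.
Sign: 18.2 × 10 = 182 N down at 0.243 m → arm 0.243 m, τ = 182 × 0.243 = 44.23 N·m clockwise.
Sandbag: 24.7 × 10 = 247 N down at 2.31 m → arm 2.31 m, τ = 247 × 2.31 = 570.6 N·m clockwise.
Total clockwise load moment = 787.4 N·m.
The cable tension T acts at 2.65 m; only its component perpendicular to the boom, T sinθ, produces torque. sin 47.1° = 0.7325.
Στ = 0 ⇒ T × 2.65 × 0.7325 = 787.4 ⇒ T = 787.4 / 1.941 = 406 N.

T ≈ 406 N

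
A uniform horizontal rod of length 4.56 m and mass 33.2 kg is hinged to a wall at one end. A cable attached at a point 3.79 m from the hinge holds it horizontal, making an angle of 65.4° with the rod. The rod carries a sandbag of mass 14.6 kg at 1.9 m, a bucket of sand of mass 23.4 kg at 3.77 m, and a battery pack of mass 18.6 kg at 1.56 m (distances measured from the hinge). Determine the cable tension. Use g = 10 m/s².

T ≈ 640 N

Choose the hinge as the axis so the unknown hinge reaction has zero arm there.
Beam weight: 33.2 × 10 = 332 N down at 2.28 m → arm 2.28 m, τ = 332 × 2.28 = 757 N·m clockwise.
Sandbag: 14.6 × 10 = 146 N down at 1.9 m → arm 1.9 m, τ = 146 × 1.9 = 277.4 N·m clockwise.
Bucket of sand: 23.4 × 10 = 234 N down at 3.77 m → arm 3.77 m, τ = 234 × 3.77 = 882.2 N·m clockwise.
Battery pack: 18.6 × 10 = 186 N down at 1.56 m → arm 1.56 m, τ = 186 × 1.56 = 290.2 N·m clockwise.
Total clockwise load moment = 2207 N·m.
The cable tension T acts at 3.79 m; only its component perpendicular to the rod, T sinθ, produces torque. sin 65.4° = 0.9092.
For rotational equilibrium, T × 3.79 × 0.9092 = 2207, so T = 2207 / 3.446 = 640 N.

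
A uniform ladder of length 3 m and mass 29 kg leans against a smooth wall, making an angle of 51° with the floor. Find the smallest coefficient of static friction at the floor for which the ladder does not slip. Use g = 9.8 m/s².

Sum moments about the foot of the ladder (the floor normal and friction both act there and drop out).
Ladder weight 29×9.8 = 284.2 N acts at 1.5 m along the ladder; its horizontal arm is 1.5·cos51° = 0.944 m → τ = 268.3 N·m clockwise.
Wall normal N acts horizontally at the top; its moment arm is the height L sinθ = 3·sin51° = 2.331 m, counterclockwise.
For rotational equilibrium, N × 2.331 = 268.3, so N = 115.1 N.
ΣFx = 0 ⇒ f = N_wall = 115.1 N. ΣFy = 0 ⇒ N_floor = 284.2 N.
μ_min = f / N_floor = 115.1 / 284.2 = 0.405.

μ_min ≈ 0.405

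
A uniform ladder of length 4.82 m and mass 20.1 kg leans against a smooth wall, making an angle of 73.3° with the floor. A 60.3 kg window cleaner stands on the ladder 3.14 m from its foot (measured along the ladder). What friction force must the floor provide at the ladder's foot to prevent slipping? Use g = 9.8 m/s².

f ≈ 145 N

Taking torques about the foot of the ladder:
Ladder weight 20.1×9.8 = 197 N acts at 2.41 m along the ladder; its horizontal arm is 2.41·cos73.3° = 0.6925 m → τ = 136.4 N·m clockwise.
Window cleaner: 60.3×9.8 = 590.9 N at 3.14 m → arm 0.9023 m → τ = 533.2 N·m clockwise.
Wall normal N acts horizontally at the top; its moment arm is the height L sinθ = 4.82·sin73.3° = 4.617 m, counterclockwise.
Balancing moments: N × 4.617 = 669.6, giving N = 145 N.
ΣFx = 0: friction at the foot balances the wall's push, so f = N_wall = 145 N.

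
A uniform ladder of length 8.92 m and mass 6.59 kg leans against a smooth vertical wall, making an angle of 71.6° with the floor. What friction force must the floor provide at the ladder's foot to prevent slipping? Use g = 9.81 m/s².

Choose the foot of the ladder as the axis so the floor normal and friction both act there and drop out.
Ladder weight 6.59×9.81 = 64.65 N acts at 4.46 m along the ladder; its horizontal arm is 4.46·cos71.6° = 1.408 m → τ = 91.03 N·m clockwise.
Wall normal N acts horizontally at the top; its moment arm is the height L sinθ = 8.92·sin71.6° = 8.464 m, counterclockwise.
Setting net torque to zero: N × 8.464 = 91.03 → N = 10.8 N.
ΣFx = 0: friction at the foot balances the wall's push, so f = N_wall = 10.8 N.

f ≈ 10.8 N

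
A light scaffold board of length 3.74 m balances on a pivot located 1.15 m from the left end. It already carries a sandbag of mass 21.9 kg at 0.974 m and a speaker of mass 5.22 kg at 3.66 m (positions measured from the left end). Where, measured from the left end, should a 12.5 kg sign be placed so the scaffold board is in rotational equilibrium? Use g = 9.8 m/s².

x ≈ 0.41 m from the left end

Choose the pivot (at 1.15 m from the left end) as the axis so the support reaction has zero arm there.
Sandbag: 21.9 × 9.8 = 214.6 N down at 0.974 m → arm 0.176 m, τ = 214.6 × 0.176 = 37.77 N·m counterclockwise.
Speaker: 5.22 × 9.8 = 51.16 N down at 3.66 m → arm 2.51 m, τ = 51.16 × 2.51 = 128.4 N·m clockwise.
Net moment of existing loads = 90.63 N·m clockwise.
The sign weighs 12.5 × 9.8 = 122.5 N and must supply an equal counterclockwise moment, so its lever arm about the pivot is 90.63 / 122.5 = 0.74 m.
That puts it at 1.15 − 0.74 = 0.41 m from the left end.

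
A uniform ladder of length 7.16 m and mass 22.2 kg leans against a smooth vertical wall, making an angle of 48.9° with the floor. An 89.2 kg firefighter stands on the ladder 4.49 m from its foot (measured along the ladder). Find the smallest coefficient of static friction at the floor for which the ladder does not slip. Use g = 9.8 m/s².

μ_min ≈ 0.525

Taking torques about the foot of the ladder:
Ladder weight 22.2×9.8 = 217.6 N acts at 3.58 m along the ladder; its horizontal arm is 3.58·cos48.9° = 2.353 m → τ = 512 N·m clockwise.
Firefighter: 89.2×9.8 = 874.2 N at 4.49 m → arm 2.952 m → τ = 2581 N·m clockwise.
Wall normal N acts horizontally at the top; its moment arm is the height L sinθ = 7.16·sin48.9° = 5.396 m, counterclockwise.
Setting net torque to zero: N × 5.396 = 3093 → N = 573.2 N.
ΣFx = 0 ⇒ f = N_wall = 573.2 N. ΣFy = 0 ⇒ N_floor = 1092 N.
μ_min = f / N_floor = 573.2 / 1092 = 0.525.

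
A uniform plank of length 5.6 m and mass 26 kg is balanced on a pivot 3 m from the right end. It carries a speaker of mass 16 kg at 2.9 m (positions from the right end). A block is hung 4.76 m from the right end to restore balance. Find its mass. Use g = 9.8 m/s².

m ≈ 3.86 kg

Take moments about the pivot (at 3 m from the right end).
Beam weight: 26 × 9.8 = 254.8 N down at 2.8 m → arm 0.2 m, τ = 254.8 × 0.2 = 50.96 N·m clockwise.
Speaker: 16 × 9.8 = 156.8 N down at 2.9 m → arm 0.1 m, τ = 156.8 × 0.1 = 15.68 N·m clockwise.
Net moment of known loads = 66.64 N·m clockwise.
An unknown mass m at 4.76 m has arm 1.76 m; its moment is m·g·1.76 counterclockwise.
Setting net torque to zero: m × 9.8 × 1.76 = 66.64 → m = 66.64 / (9.8 × 1.76) = 3.86 kg.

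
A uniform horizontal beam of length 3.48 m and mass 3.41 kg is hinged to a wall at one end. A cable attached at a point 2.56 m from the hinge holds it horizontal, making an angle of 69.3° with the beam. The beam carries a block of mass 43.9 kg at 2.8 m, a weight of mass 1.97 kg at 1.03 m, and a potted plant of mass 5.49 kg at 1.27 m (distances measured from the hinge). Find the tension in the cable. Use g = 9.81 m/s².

T ≈ 565 N

About the hinge:
Beam weight: 3.41 × 9.81 = 33.45 N down at 1.74 m → arm 1.74 m, τ = 33.45 × 1.74 = 58.2 N·m clockwise.
Block: 43.9 × 9.81 = 430.7 N down at 2.8 m → arm 2.8 m, τ = 430.7 × 2.8 = 1206 N·m clockwise.
Weight: 1.97 × 9.81 = 19.33 N down at 1.03 m → arm 1.03 m, τ = 19.33 × 1.03 = 19.91 N·m clockwise.
Potted plant: 5.49 × 9.81 = 53.86 N down at 1.27 m → arm 1.27 m, τ = 53.86 × 1.27 = 68.4 N·m clockwise.
Total clockwise load moment = 1353 N·m.
The cable tension T acts at 2.56 m; only its component perpendicular to the beam, T sinθ, produces torque. sin 69.3° = 0.9354.
For rotational equilibrium, T × 2.56 × 0.9354 = 1353, so T = 1353 / 2.395 = 565 N.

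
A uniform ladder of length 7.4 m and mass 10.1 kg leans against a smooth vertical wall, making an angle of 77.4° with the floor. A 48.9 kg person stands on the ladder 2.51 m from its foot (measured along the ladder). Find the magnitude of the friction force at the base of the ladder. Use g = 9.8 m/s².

f ≈ 47.4 N

About the foot of the ladder:
Ladder weight 10.1×9.8 = 98.98 N acts at 3.7 m along the ladder; its horizontal arm is 3.7·cos77.4° = 0.8071 m → τ = 79.89 N·m clockwise.
Person: 48.9×9.8 = 479.2 N at 2.51 m → arm 0.5475 m → τ = 262.4 N·m clockwise.
Wall normal N acts horizontally at the top; its moment arm is the height L sinθ = 7.4·sin77.4° = 7.222 m, counterclockwise.
For rotational equilibrium, N × 7.222 = 342.3, so N = 47.4 N.
ΣFx = 0: friction at the foot balances the wall's push, so f = N_wall = 47.4 N.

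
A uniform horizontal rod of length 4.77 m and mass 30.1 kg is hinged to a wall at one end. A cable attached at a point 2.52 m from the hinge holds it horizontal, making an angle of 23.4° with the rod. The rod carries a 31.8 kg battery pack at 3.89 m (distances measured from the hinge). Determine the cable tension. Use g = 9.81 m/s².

About the hinge:
Beam weight: 30.1 × 9.81 = 295.3 N down at 2.385 m → arm 2.385 m, τ = 295.3 × 2.385 = 704.3 N·m clockwise.
Battery pack: 31.8 × 9.81 = 312 N down at 3.89 m → arm 3.89 m, τ = 312 × 3.89 = 1214 N·m clockwise.
Total clockwise load moment = 1918 N·m.
The cable tension T acts at 2.52 m; only its component perpendicular to the rod, T sinθ, produces torque. sin 23.4° = 0.3971.
For rotational equilibrium, T × 2.52 × 0.3971 = 1918, so T = 1918 / 1.001 = 1920 N.

T ≈ 1920 N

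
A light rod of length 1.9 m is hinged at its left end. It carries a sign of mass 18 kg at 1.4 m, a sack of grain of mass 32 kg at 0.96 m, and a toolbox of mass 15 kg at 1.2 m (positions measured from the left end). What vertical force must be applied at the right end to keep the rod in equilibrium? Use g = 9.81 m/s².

F ≈ 382 N

Sum moments about the left end (the unknown pivot reaction has zero arm there).
Sign: 18 × 9.81 = 176.6 N down at 1.4 m → arm 1.4 m, τ = 176.6 × 1.4 = 247.2 N·m clockwise.
Sack of grain: 32 × 9.81 = 313.9 N down at 0.96 m → arm 0.96 m, τ = 313.9 × 0.96 = 301.3 N·m clockwise.
Toolbox: 15 × 9.81 = 147.2 N down at 1.2 m → arm 1.2 m, τ = 147.2 × 1.2 = 176.6 N·m clockwise.
Net moment of the loads = 725.1 N·m clockwise.
The upward force F acts at the right end, arm 1.9 m, giving F × 1.9 counterclockwise.
For rotational equilibrium, F × 1.9 = 725.1, so F = 725.1 / 1.9 = 382 N.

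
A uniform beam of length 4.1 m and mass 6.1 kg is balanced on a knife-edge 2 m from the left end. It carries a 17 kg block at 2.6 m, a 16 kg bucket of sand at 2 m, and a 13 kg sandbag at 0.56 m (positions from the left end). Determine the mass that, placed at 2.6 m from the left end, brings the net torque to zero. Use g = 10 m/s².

About the knife-edge (at 2 m from the left end):
Beam weight: 6.1 × 10 = 61 N down at 2.05 m → arm 0.05 m, τ = 61 × 0.05 = 3.05 N·m clockwise.
Block: 17 × 10 = 170 N down at 2.6 m → arm 0.6 m, τ = 170 × 0.6 = 102 N·m clockwise.
Bucket of sand: acts at the knife-edge, moment arm 0 → no torque.
Sandbag: 13 × 10 = 130 N down at 0.56 m → arm 1.44 m, τ = 130 × 1.44 = 187.2 N·m counterclockwise.
Net moment of known loads = 82.15 N·m counterclockwise.
An unknown mass m at 2.6 m has arm 0.6 m; its moment is m·g·0.6 clockwise.
For rotational equilibrium, m × 10 × 0.6 = 82.15, so m = 82.15 / (10 × 0.6) = 13.7 kg.

m ≈ 13.7 kg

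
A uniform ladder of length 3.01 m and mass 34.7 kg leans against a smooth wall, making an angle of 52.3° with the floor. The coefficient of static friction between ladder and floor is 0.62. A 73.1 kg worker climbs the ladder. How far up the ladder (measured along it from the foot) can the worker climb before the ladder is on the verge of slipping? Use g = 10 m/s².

d ≈ 2.85 m

About the foot of the ladder:
Ladder weight 34.7×10 = 347 N acts at 1.505 m along the ladder; its horizontal arm is 1.505·cos52.3° = 0.9203 m → τ = 319.3 N·m clockwise.
Worker weight 73.1×10 = 731 N at distance d → arm d·cos52.3° → τ = 731·d·0.6115 clockwise.
Wall normal N at the top has arm L sinθ = 2.382 m counterclockwise, so Στ = 0 gives N·2.382 = 319.3 + 447·d.
ΣFy = 0 ⇒ N_floor = 1078 N, so the maximum friction is μ_s·N_floor = 0.62×1078 = 668.4 N. ΣFx = 0 ⇒ N_wall = f, so at the slipping point N = 668.4 N.
Substituting: 668.4×2.382 = 319.3 + 447·d ⇒ d = (1592 − 319.3) / 447 = 2.85 m.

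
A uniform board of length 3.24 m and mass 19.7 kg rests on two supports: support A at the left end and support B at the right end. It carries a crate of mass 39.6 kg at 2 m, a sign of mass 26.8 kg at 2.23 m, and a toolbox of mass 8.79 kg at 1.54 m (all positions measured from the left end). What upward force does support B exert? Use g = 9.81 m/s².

R_B ≈ 558 N

Taking torques about support A:
Beam weight: 19.7 × 9.81 = 193.3 N down at 1.62 m → arm 1.62 m, τ = 193.3 × 1.62 = 313.1 N·m clockwise.
Crate: 39.6 × 9.81 = 388.5 N down at 2 m → arm 2 m, τ = 388.5 × 2 = 777 N·m clockwise.
Sign: 26.8 × 9.81 = 262.9 N down at 2.23 m → arm 2.23 m, τ = 262.9 × 2.23 = 586.3 N·m clockwise.
Toolbox: 8.79 × 9.81 = 86.23 N down at 1.54 m → arm 1.54 m, τ = 86.23 × 1.54 = 132.8 N·m clockwise.
Net load moment about support A = 1809 N·m clockwise.
Reaction R at support B is upward at 3.24 m, arm 3.24 m → moment R × 3.24 counterclockwise.
Setting net torque to zero: R × 3.24 = 1809 → R = 558 N.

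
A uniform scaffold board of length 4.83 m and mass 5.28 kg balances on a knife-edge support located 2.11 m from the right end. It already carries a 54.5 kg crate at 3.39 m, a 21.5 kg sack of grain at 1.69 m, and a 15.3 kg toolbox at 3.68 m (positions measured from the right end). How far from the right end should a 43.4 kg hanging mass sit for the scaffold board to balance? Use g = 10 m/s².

Take moments about the knife-edge support (at 2.11 m from the right end).
Beam weight: 5.28 × 10 = 52.8 N down at 2.415 m → arm 0.305 m, τ = 52.8 × 0.305 = 16.1 N·m counterclockwise.
Crate: 54.5 × 10 = 545 N down at 3.39 m → arm 1.28 m, τ = 545 × 1.28 = 697.6 N·m counterclockwise.
Sack of grain: 21.5 × 10 = 215 N down at 1.69 m → arm 0.42 m, τ = 215 × 0.42 = 90.3 N·m clockwise.
Toolbox: 15.3 × 10 = 153 N down at 3.68 m → arm 1.57 m, τ = 153 × 1.57 = 240.2 N·m counterclockwise.
Net moment of existing loads = 863.6 N·m counterclockwise.
The hanging mass weighs 43.4 × 10 = 434 N and must supply an equal clockwise moment, so its lever arm about the knife-edge support is 863.6 / 434 = 1.99 m.
That puts it at 2.11 − 1.99 = 0.12 m from the right end.

x ≈ 0.12 m from the right end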